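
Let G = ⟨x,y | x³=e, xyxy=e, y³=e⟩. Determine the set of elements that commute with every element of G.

An element z ∈ Z(G) iff z commutes with every generator.
For example e is central: e·x = x = x·e; e·y = y = y·e.
Whereas x ∉ Z(G) since x·y = xy ≠ x²y² = y·x.
Checking each of the 12 elements this way gives Z(G) = {e}, of order 1.

Answer: {e}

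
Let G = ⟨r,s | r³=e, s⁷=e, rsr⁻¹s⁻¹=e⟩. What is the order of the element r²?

Compute successive powers until reaching e:
  (r²)¹ = r², (r²)² = r, (r²)³ = e.
The smallest positive k with (r²)ᵏ = e is 3.

Answer: 3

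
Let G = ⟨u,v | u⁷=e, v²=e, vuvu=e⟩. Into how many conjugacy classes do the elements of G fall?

The conjugacy classes (representative and size) are:
  [e] (size 1), [u⁶] (size 2), [u⁵] (size 2), [u⁴] (size 2), [uv] (size 7).
Class equation: 1 + 2 + 2 + 2 + 7 = 14 = |G|. So G has 5 conjugacy classes.

Answer: 5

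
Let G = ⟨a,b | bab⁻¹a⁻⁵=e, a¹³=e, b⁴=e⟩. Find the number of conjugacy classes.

The conjugacy classes (representative and size) are:
  [e] (size 1), [a] (size 4), [a²] (size 4), [a⁹] (size 4), [a¹²b] (size 13), [a⁴b²] (size 13), [a¹²b³] (size 13).
Class equation: 1 + 4 + 4 + 4 + 13 + 13 + 13 = 52 = |G|. So G has 7 conjugacy classes.

Answer: 7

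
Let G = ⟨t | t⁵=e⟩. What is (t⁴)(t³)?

Compute (t⁴) · (t³) by multiplying left to right and reducing via the relations at each step:
  (t⁴) · t³ = t²

Answer: t²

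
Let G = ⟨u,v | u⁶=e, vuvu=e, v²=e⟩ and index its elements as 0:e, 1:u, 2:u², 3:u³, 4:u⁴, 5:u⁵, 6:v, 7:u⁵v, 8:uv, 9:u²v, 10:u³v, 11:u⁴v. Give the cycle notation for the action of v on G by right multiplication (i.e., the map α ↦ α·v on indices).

(0 6)(1 8)(2 9)(3 10)(4 11)(5 7)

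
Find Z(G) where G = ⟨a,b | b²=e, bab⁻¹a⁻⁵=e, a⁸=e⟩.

An element z ∈ Z(G) iff z commutes with every generator.
For example a² is central: (a²)·a = a³ = a·(a²); (a²)·b = a²b = b·(a²).
Whereas a ∉ Z(G) since a·b = ab ≠ a⁵b = b·a.
Checking each of the 16 elements this way gives Z(G) = {e, a², a⁴, a⁶}, of order 4.

Answer: {e, a², a⁴, a⁶}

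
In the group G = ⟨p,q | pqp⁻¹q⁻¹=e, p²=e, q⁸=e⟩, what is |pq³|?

Compute successive powers until reaching e:
  (pq³)¹ = pq³, (pq³)² = q⁶, (pq³)³ = pq, (pq³)⁴ = q⁴, (pq³)⁵ = pq⁷, (pq³)⁶ = q², (pq³)⁷ = pq⁵, (pq³)⁸ = e.
The smallest positive k with (pq³)ᵏ = e is 8.

Answer: 8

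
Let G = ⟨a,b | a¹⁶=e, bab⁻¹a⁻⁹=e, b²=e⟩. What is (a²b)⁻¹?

The order of (a²b) is 8 (smallest k with (a²b)ᵏ = e), so (a²b)⁻¹ = (a²b)⁷ = a¹⁴b.
Check: (a²b) · (a¹⁴b) → (a²b) · a¹⁴ = b;   b · b = e, giving e as required.

Answer: a¹⁴b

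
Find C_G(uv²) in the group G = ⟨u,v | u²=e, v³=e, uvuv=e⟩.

⟨uv²⟩ ⊆ C_G(uv²) since powers of uv² commute with uv²; so |C_G(uv²)| ≥ |⟨uv²⟩| = 2.
By orbit–stabilizer, |C_G(uv²)| = |G| / |conj. class of uv²| = 6 / 3 = 2.
The 2 elements commuting with uv² are {e, uv²}.

Answer: {e, uv²}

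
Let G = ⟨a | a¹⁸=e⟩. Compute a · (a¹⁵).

Compute a · (a¹⁵) by multiplying left to right and reducing via the relations at each step:
  a · a¹⁵ = a¹⁶

Answer: a¹⁶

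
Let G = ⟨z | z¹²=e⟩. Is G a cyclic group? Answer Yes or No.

|G| = 12. The element z has order 12 (its powers give 12 distinct elements), so ⟨z⟩ = G and G is cyclic.

Answer: Yes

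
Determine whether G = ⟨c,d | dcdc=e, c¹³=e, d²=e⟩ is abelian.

c·d = cd but d·c = c¹²d, so c·d ≠ d·c and G is not abelian.

Answer: No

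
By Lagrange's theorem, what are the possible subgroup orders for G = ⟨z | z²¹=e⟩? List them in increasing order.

|G| = 21 = 3 · 7. By Lagrange's theorem the order of any subgroup divides 21; the divisors of 21 are 1, 3, 7, 21.

Answer: 1, 3, 7, 21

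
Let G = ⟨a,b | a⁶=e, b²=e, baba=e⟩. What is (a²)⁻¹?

The order of (a²) is 3 (smallest k with (a²)ᵏ = e), so (a²)⁻¹ = (a²)² = a⁴.
Check: (a²) · (a⁴) → (a²) · a⁴ = e, giving e as required.

Answer: a⁴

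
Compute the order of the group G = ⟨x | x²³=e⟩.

G is generated by a single element, so G is cyclic. The relator gives x²³ = e and no smaller power is forced to be e, so the 23 powers {e, x, x², x³, x⁴, x⁵, x⁶, x⁷, x⁸, x⁹, x²², x²¹, x²⁰, x¹², x¹³, x¹¹, x¹⁰, x¹⁴, x¹⁵, x¹⁶, x¹⁷, x¹⁸, x¹⁹} are distinct. Hence |G| = 23.

Answer: 23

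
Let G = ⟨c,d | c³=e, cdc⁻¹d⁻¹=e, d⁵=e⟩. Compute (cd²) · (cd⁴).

Compute (cd²) · (cd⁴) by multiplying left to right and reducing via the relations at each step:
  (cd²) · c = c²d²
  (c²d²) · d⁴ = c²d

Answer: c²d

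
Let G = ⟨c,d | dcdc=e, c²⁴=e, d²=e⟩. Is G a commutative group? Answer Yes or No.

c·d = cd but d·c = c²³d, so c·d ≠ d·c and G is not abelian.

Answer: No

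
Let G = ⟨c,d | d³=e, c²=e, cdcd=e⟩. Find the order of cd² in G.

Compute successive powers until reaching e:
  (cd²)¹ = cd², (cd²)² = e.
The smallest positive k with (cd²)ᵏ = e is 2.

Answer: 2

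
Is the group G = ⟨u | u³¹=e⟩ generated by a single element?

|G| = 31. The element u has order 31 (its powers give 31 distinct elements), so ⟨u⟩ = G and G is cyclic.

Answer: Yes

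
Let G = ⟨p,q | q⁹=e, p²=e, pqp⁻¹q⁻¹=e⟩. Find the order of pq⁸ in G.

Compute successive powers until reaching e:
  (pq⁸)¹ = pq⁸, (pq⁸)² = q⁷, (pq⁸)³ = pq⁶, (pq⁸)⁴ = q⁵, (pq⁸)⁵ = pq⁴, (pq⁸)⁶ = q³, (pq⁸)⁷ = pq², (pq⁸)⁸ = q, (pq⁸)⁹ = p, (pq⁸)¹⁰ = q⁸, (pq⁸)¹¹ = pq⁷, (pq⁸)¹² = q⁶, (pq⁸)¹³ = pq⁵, (pq⁸)¹⁴ = q⁴, (pq⁸)¹⁵ = pq³, (pq⁸)¹⁶ = q², (pq⁸)¹⁷ = pq, (pq⁸)¹⁸ = e.
The smallest positive k with (pq⁸)ᵏ = e is 18.

Answer: 18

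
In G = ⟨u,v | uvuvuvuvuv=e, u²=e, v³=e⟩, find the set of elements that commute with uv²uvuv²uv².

⟨uv²uvuv²uv²⟩ ⊆ C_G(uv²uvuv²uv²) since powers of uv²uvuv²uv² commute with uv²uvuv²uv²; so |C_G(uv²uvuv²uv²)| ≥ |⟨uv²uvuv²uv²⟩| = 2.
By orbit–stabilizer, |C_G(uv²uvuv²uv²)| = |G| / |conj. class of uv²uvuv²uv²| = 60 / 15 = 4.
The 4 elements commuting with uv²uvuv²uv² are {e, v²uv, uv²uvuv²uv², uvuv²uvuv²u}.

Answer: {e, v²uv, uv²uvuv²uv², uvuv²uvuv²u}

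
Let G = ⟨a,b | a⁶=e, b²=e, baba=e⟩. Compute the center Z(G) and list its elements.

An element z ∈ Z(G) iff z commutes with every generator.
For example a³ is central: (a³)·a = a⁴ = a·(a³); (a³)·b = a³b = b·(a³).
Whereas a ∉ Z(G) since a·b = ab ≠ a⁵b = b·a.
Checking each of the 12 elements this way gives Z(G) = {e, a³}, of order 2.

Answer: {e, a³}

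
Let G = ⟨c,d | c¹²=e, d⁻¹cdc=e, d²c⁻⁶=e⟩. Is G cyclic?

Every cyclic group is abelian. But c·d = cd while d·c = c⁵d⁻¹, so c·d ≠ d·c and G is not abelian. Hence G is not cyclic.

Answer: No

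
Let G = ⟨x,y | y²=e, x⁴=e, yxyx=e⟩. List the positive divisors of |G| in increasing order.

|G| = 8 = 2³. By Lagrange's theorem the order of any subgroup divides 8; the divisors of 8 are 1, 2, 4, 8.

Answer: 1, 2, 4, 8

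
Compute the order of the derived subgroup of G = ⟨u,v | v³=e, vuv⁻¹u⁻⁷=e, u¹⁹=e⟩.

G' = [G, G] is generated by all commutators. The generator-pair commutators are: [u, v] = u¹³.
The subgroup they normally generate is {e, u, u², u³, u⁴, u⁵, u⁶, u⁷, u⁸, u⁹, u¹⁰, u¹¹, u¹², u¹³, u¹⁴, u¹⁵, u¹⁶, u¹⁷, u¹⁸}, of order 19.
Check: |G/G'| = 57/19 = 3 is the order of the abelianisation.

Answer: 19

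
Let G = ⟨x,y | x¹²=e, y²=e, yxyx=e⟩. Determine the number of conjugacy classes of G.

The conjugacy classes (representative and size) are:
  [e] (size 1), [x¹¹] (size 2), [x²] (size 2), [x⁹] (size 2), [x⁴] (size 2), [x⁵] (size 2), [x⁶] (size 1), [y] (size 6), [xy] (size 6).
Class equation: 1 + 2 + 2 + 2 + 2 + 2 + 1 + 6 + 6 = 24 = |G|. So G has 9 conjugacy classes.

Answer: 9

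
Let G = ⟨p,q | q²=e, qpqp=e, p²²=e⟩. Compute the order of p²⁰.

Compute successive powers until reaching e:
  (p²⁰)¹ = p²⁰, (p²⁰)² = p¹⁸, (p²⁰)³ = p¹⁶, (p²⁰)⁴ = p¹⁴, (p²⁰)⁵ = p¹², (p²⁰)⁶ = p¹⁰, (p²⁰)⁷ = p⁸, (p²⁰)⁸ = p⁶, (p²⁰)⁹ = p⁴, (p²⁰)¹⁰ = p², (p²⁰)¹¹ = e.
The smallest positive k with (p²⁰)ᵏ = e is 11.

Answer: 11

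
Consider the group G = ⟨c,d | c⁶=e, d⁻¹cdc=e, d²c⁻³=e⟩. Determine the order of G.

Enumerate words in the generators, reducing via the relations: the distinct elements are
  {c, d, e, cd, c², c³, c⁴, c⁵, c²d, d⁻¹, cd⁻¹, c²d⁻¹}.
No further products give new elements, so |G| = 12.

Answer: 12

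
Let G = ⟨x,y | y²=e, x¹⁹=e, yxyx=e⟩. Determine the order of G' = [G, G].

G' = [G, G] is generated by all commutators. The generator-pair commutators are: [x, y] = x².
The subgroup they normally generate is {e, x, x², x³, x⁴, x⁵, x⁶, x⁷, x⁸, x⁹, x¹⁰, x¹¹, x¹², x¹³, x¹⁴, x¹⁵, x¹⁶, x¹⁷, x¹⁸}, of order 19.
Check: |G/G'| = 38/19 = 2 is the order of the abelianisation.

Answer: 19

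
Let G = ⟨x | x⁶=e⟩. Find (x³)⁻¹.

The order of (x³) is 2 (smallest k with (x³)ᵏ = e), so (x³)⁻¹ = (x³)¹ = x³.
Check: (x³) · (x³) → (x³) · x³ = e, giving e as required.

Answer: x³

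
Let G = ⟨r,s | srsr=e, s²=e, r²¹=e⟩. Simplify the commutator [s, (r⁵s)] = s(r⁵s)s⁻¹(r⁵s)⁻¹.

[s, (r⁵s)] = s·(r⁵s)·s⁻¹·(r⁵s)⁻¹.
  s · (r⁵s) = r¹⁶
  (r¹⁶) · s = r¹⁶s
  (r¹⁶s) · (r⁵s) = r¹¹

Answer: r¹¹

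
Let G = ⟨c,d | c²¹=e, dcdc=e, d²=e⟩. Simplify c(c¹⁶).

Compute c · (c¹⁶) by multiplying left to right and reducing via the relations at each step:
  c · c¹⁶ = c¹⁷

Answer: c¹⁷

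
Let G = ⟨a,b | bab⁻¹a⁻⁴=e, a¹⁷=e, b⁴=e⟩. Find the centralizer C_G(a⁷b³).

⟨a⁷b³⟩ ⊆ C_G(a⁷b³) since powers of a⁷b³ commute with a⁷b³; so |C_G(a⁷b³)| ≥ |⟨a⁷b³⟩| = 4.
By orbit–stabilizer, |C_G(a⁷b³)| = |G| / |conj. class of a⁷b³| = 68 / 17 = 4.
The 4 elements commuting with a⁷b³ are {e, a⁶b, a⁷b³, a¹³b²}.

Answer: {e, a⁶b, a⁷b³, a¹³b²}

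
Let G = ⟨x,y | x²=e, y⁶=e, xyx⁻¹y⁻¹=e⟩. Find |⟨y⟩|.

|⟨y⟩| equals the order of y. Compute successive powers until reaching e:
  y¹ = y, y² = y², y³ = y³, y⁴ = y⁴, y⁵ = y⁵, y⁶ = e.
The smallest positive k with yᵏ = e is 6, so |⟨y⟩| = 6.

Answer: 6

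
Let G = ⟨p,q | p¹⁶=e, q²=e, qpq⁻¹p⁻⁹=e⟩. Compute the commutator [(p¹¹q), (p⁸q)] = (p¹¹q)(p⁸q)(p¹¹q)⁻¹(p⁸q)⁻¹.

[(p¹¹q), (p⁸q)] = (p¹¹q)·(p⁸q)·(p¹¹q)⁻¹·(p⁸q)⁻¹.
  (p¹¹q) · (p⁸q) = p³
  (p³) · (p¹³q) = q
  q · (p⁸q) = p⁸

Answer: p⁸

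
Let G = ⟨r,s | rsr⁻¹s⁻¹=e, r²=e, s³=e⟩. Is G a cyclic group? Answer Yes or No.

|G| = 6. The element rs has order 6 (its powers give 6 distinct elements), so ⟨rs⟩ = G and G is cyclic.

Answer: Yes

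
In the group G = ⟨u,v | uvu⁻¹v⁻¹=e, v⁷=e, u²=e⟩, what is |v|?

Compute successive powers until reaching e:
  v¹ = v, v² = v², v³ = v³, v⁴ = v⁴, v⁵ = v⁵, v⁶ = v⁶, v⁷ = e.
The smallest positive k with vᵏ = e is 7.

Answer: 7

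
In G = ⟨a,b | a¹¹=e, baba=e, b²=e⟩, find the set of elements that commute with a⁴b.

⟨a⁴b⟩ ⊆ C_G(a⁴b) since powers of a⁴b commute with a⁴b; so |C_G(a⁴b)| ≥ |⟨a⁴b⟩| = 2.
By orbit–stabilizer, |C_G(a⁴b)| = |G| / |conj. class of a⁴b| = 22 / 11 = 2.
The 2 elements commuting with a⁴b are {e, a⁴b}.

Answer: {e, a⁴b}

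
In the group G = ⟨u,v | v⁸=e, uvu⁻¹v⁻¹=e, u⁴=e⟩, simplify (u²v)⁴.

Compute successive powers of (u²v), reducing at each step:
  (u²v)²: (u²v) · u² = v;   v · v = v²
  (u²v)³: (v²) · u² = u²v²;   (u²v²) · v = u²v³
  (u²v)⁴: (u²v³) · u² = v³;   (v³) · v = v⁴

Answer: v⁴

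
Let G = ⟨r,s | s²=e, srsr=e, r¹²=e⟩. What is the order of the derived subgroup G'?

G' = [G, G] is generated by all commutators. The generator-pair commutators are: [r, s] = r².
The subgroup they normally generate is {e, r², r⁴, r⁶, r⁸, r¹⁰}, of order 6.
Check: |G/G'| = 24/6 = 4 is the order of the abelianisation.

Answer: 6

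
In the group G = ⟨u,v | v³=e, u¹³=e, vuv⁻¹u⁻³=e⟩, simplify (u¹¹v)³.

Compute successive powers of (u¹¹v), reducing at each step:
  (u¹¹v)²: (u¹¹v) · u¹¹ = u⁵v;   (u⁵v) · v = u⁵v²
  (u¹¹v)³: (u⁵v²) · u¹¹ = v²;   (v²) · v = e

Answer: e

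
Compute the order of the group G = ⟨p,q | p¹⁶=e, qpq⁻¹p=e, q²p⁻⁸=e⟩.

Enumerate words in the generators, reducing via the relations: the distinct elements are
  {e, p, q, pq, p², p³, p⁴, p⁵, p⁶, p⁷, p⁸, p⁹, p²q, p³q, p¹², p¹³, p¹¹, p¹⁰, p¹⁴, p¹⁵, p⁴q, p⁵q, p⁶q, p⁷q, q⁻¹, pq⁻¹, p²q⁻¹, p³q⁻¹, p⁴q⁻¹, p⁵q⁻¹, p⁶q⁻¹, p⁷q⁻¹}.
No further products give new elements, so |G| = 32.

Answer: 32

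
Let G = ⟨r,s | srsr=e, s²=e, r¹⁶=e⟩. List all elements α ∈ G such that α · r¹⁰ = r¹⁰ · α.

⟨r¹⁰⟩ ⊆ C_G(r¹⁰) since powers of r¹⁰ commute with r¹⁰; so |C_G(r¹⁰)| ≥ |⟨r¹⁰⟩| = 8.
By orbit–stabilizer, |C_G(r¹⁰)| = |G| / |conj. class of r¹⁰| = 32 / 2 = 16.
The 16 elements commuting with r¹⁰ are {e, r, r², r³, r⁴, r⁵, r⁶, r⁷, r⁸, r⁹, r¹⁰, r¹¹, r¹², r¹³, r¹⁴, r¹⁵}.

Answer: {e, r, r², r³, r⁴, r⁵, r⁶, r⁷, r⁸, r⁹, r¹⁰, r¹¹, r¹², r¹³, r¹⁴, r¹⁵}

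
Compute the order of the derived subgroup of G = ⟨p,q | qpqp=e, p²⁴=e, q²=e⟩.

G' = [G, G] is generated by all commutators. The generator-pair commutators are: [p, q] = p².
The subgroup they normally generate is {e, p², p⁴, p⁶, p⁸, p¹⁰, p¹², p¹⁴, p¹⁶, p¹⁸, p²⁰, p²²}, of order 12.
Check: |G/G'| = 48/12 = 4 is the order of the abelianisation.

Answer: 12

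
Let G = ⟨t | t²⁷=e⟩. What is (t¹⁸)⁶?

Compute successive powers of (t¹⁸), reducing at each step:
  (t¹⁸)²: (t¹⁸) · t¹⁸ = t⁹
  (t¹⁸)³: (t⁹) · t¹⁸ = e
  (t¹⁸)⁴: e · t¹⁸ = t¹⁸
  (t¹⁸)⁵: (t¹⁸) · t¹⁸ = t⁹
  (t¹⁸)⁶: (t⁹) · t¹⁸ = e

Answer: e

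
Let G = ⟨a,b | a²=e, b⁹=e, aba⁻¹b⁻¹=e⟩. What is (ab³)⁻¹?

The order of (ab³) is 6 (smallest k with (ab³)ᵏ = e), so (ab³)⁻¹ = (ab³)⁵ = ab⁶.
Check: (ab³) · (ab⁶) → (ab³) · a = b³;   (b³) · b⁶ = e, giving e as required.

Answer: ab⁶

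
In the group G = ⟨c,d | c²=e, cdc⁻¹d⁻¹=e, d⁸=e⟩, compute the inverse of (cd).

The order of (cd) is 8 (smallest k with (cd)ᵏ = e), so (cd)⁻¹ = (cd)⁷ = cd⁷.
Check: (cd) · (cd⁷) → (cd) · c = d;   d · d⁷ = e, giving e as required.

Answer: cd⁷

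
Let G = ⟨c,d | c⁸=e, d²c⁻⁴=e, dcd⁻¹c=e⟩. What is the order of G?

Enumerate words in the generators, reducing via the relations: the distinct elements are
  {c, d, e, cd, c², c³, c⁴, c⁵, c⁶, c⁷, c²d, c³d, d⁻¹, cd⁻¹, c²d⁻¹, c³d⁻¹}.
No further products give new elements, so |G| = 16.

Answer: 16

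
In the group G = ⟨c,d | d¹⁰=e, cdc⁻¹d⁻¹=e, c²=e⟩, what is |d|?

Compute successive powers until reaching e:
  d¹ = d, d² = d², d³ = d³, d⁴ = d⁴, d⁵ = d⁵, d⁶ = d⁶, d⁷ = d⁷, d⁸ = d⁸, d⁹ = d⁹, d¹⁰ = e.
The smallest positive k with dᵏ = e is 10.

Answer: 10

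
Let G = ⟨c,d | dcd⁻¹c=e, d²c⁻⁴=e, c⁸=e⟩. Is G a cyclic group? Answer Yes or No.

Every cyclic group is abelian. But c·d = cd while d·c = c³d⁻¹, so c·d ≠ d·c and G is not abelian. Hence G is not cyclic.

Answer: No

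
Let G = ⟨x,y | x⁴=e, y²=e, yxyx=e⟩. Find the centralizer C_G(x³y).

⟨x³y⟩ ⊆ C_G(x³y) since powers of x³y commute with x³y; so |C_G(x³y)| ≥ |⟨x³y⟩| = 2.
By orbit–stabilizer, |C_G(x³y)| = |G| / |conj. class of x³y| = 8 / 2 = 4.
The 4 elements commuting with x³y are {e, x², x³y, xy}.

Answer: {e, x², x³y, xy}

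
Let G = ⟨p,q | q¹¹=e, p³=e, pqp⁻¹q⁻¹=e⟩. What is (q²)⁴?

Compute successive powers of (q²), reducing at each step:
  (q²)²: (q²) · q² = q⁴
  (q²)³: (q⁴) · q² = q⁶
  (q²)⁴: (q⁶) · q² = q⁸

Answer: q⁸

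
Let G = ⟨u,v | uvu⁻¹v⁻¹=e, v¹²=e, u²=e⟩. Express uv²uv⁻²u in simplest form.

Multiply left to right, reducing at each step:
  u · v² = uv²
  (uv²) · u = v²
  (v²) · v⁻² = e
  e · u = u

Answer: u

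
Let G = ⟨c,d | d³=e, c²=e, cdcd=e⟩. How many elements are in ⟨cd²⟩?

|⟨cd²⟩| equals the order of cd². Compute successive powers until reaching e:
  (cd²)¹ = cd², (cd²)² = e.
The smallest positive k with (cd²)ᵏ = e is 2, so |⟨cd²⟩| = 2.

Answer: 2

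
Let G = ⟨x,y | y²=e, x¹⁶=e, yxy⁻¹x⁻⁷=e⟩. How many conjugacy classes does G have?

The conjugacy classes (representative and size) are:
  [e] (size 1), [x] (size 2), [x¹⁴] (size 2), [x³] (size 2), [x⁴] (size 2), [x¹⁰] (size 2), [x⁸] (size 1), [x⁹] (size 2), [x¹¹] (size 2), [x¹⁰y] (size 8), [xy] (size 8).
Class equation: 1 + 2 + 2 + 2 + 2 + 2 + 1 + 2 + 2 + 8 + 8 = 32 = |G|. So G has 11 conjugacy classes.

Answer: 11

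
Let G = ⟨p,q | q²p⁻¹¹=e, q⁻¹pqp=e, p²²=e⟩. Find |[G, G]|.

G' = [G, G] is generated by all commutators. The generator-pair commutators are: [p, q] = p².
The subgroup they normally generate is {e, p², p⁴, p⁶, p⁸, p¹⁰, p¹², p¹⁴, p¹⁶, p¹⁸, p²⁰}, of order 11.
Check: |G/G'| = 44/11 = 4 is the order of the abelianisation.

Answer: 11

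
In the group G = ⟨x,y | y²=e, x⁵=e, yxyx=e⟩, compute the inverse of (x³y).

The order of (x³y) is 2 (smallest k with (x³y)ᵏ = e), so (x³y)⁻¹ = (x³y)¹ = x³y.
Check: (x³y) · (x³y) → (x³y) · x³ = y;   y · y = e, giving e as required.

Answer: x³y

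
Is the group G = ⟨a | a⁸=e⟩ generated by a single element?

|G| = 8. The element a has order 8 (its powers give 8 distinct elements), so ⟨a⟩ = G and G is cyclic.

Answer: Yes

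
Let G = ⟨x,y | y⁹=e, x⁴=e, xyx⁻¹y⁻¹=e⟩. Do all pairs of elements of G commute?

Each pair of generators commutes: x·y = xy = y·x. Since the generators pairwise commute, every element of G commutes with every other, so G is abelian.

Answer: Yes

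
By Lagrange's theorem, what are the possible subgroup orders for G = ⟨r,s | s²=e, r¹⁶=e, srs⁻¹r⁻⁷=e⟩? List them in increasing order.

|G| = 32 = 2⁵. By Lagrange's theorem the order of any subgroup divides 32; the divisors of 32 are 1, 2, 4, 8, 16, 32.

Answer: 1, 2, 4, 8, 16, 32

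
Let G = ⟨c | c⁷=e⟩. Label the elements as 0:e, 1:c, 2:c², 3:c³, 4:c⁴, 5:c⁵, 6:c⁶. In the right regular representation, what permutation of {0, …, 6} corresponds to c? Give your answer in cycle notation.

(0 1 2 3 4 5 6)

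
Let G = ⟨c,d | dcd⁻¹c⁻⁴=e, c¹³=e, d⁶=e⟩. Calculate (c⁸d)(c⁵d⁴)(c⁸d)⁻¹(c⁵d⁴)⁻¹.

[(c⁸d), (c⁵d⁴)] = (c⁸d)·(c⁵d⁴)·(c⁸d)⁻¹·(c⁵d⁴)⁻¹.
  (c⁸d) · (c⁵d⁴) = c²d⁵
  (c²d⁵) · (c¹¹d⁵) = c⁸d⁴
  (c⁸d⁴) · (c¹¹d²) = c³

Answer: c³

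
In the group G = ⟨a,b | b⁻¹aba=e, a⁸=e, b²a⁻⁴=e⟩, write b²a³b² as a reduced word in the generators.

Multiply left to right, reducing at each step:
  (a⁴) · a³ = a⁷
  (a⁷) · b² = a³

Answer: a³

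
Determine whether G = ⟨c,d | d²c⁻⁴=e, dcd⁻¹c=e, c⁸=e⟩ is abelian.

c·d = cd but d·c = c³d⁻¹, so c·d ≠ d·c and G is not abelian.

Answer: No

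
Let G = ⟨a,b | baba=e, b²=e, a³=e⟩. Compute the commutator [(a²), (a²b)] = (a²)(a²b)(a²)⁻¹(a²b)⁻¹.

[(a²), (a²b)] = (a²)·(a²b)·(a²)⁻¹·(a²b)⁻¹.
  (a²) · (a²b) = ab
  (ab) · a = b
  b · (a²b) = a

Answer: a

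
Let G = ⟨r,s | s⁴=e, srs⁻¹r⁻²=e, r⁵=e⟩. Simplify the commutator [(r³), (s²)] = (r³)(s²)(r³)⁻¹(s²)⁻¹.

[(r³), (s²)] = (r³)·(s²)·(r³)⁻¹·(s²)⁻¹.
  (r³) · (s²) = r³s²
  (r³s²) · (r²) = rs²
  (rs²) · (s²) = r

Answer: r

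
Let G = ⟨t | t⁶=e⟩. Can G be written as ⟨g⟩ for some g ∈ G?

|G| = 6. The element t has order 6 (its powers give 6 distinct elements), so ⟨t⟩ = G and G is cyclic.

Answer: Yes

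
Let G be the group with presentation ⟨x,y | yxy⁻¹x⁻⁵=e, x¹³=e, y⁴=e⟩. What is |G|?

Enumerate words in the generators, reducing via the relations: the distinct elements are
  {e, x, y, xy, x², x³, x⁴, x⁵, x⁶, x⁷, x⁸, x⁹, y², y³, xy², xy³, x²y, x³y, x¹², x¹¹, x¹⁰, x⁴y, x⁵y, x⁶y, x⁷y, x⁸y, x⁹y, x²y², x²y³, x³y², x³y³, x¹²y, x¹¹y, x¹⁰y, x⁴y², x⁴y³, x⁵y², x⁵y³, x⁶y², x⁶y³, x⁷y², x⁷y³, x⁸y², x⁸y³, x⁹y², x⁹y³, x¹²y², x¹²y³, x¹¹y², x¹¹y³, x¹⁰y², x¹⁰y³}.
No further products give new elements, so |G| = 52.

Answer: 52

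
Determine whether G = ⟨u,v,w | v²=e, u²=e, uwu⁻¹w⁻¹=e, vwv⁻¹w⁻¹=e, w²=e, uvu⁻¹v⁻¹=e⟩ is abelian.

Each pair of generators commutes: u·v = uv = v·u; u·w = uw = w·u; v·w = vw = w·v. Since the generators pairwise commute, every element of G commutes with every other, so G is abelian.

Answer: Yes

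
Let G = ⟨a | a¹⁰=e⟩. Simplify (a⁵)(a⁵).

Compute (a⁵) · (a⁵) by multiplying left to right and reducing via the relations at each step:
  (a⁵) · a⁵ = e

Answer: e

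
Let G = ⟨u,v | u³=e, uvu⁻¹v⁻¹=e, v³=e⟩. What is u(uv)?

Compute u · (uv) by multiplying left to right and reducing via the relations at each step:
  u · u = u²
  (u²) · v = u²v

Answer: u²v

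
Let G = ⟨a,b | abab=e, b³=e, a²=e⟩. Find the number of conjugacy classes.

The conjugacy classes (representative and size) are:
  [e] (size 1), [ab²] (size 3), [b²] (size 2).
Class equation: 1 + 3 + 2 = 6 = |G|. So G has 3 conjugacy classes.

Answer: 3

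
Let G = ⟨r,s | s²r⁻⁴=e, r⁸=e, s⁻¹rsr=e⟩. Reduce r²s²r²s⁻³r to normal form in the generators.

Multiply left to right, reducing at each step:
  (r²) · s² = r⁶
  (r⁶) · r² = e
  e · s⁻³ = s
  s · r = r³s⁻¹

Answer: r³s⁻¹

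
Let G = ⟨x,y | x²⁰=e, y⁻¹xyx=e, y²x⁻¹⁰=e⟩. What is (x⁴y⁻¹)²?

Compute successive powers of (x⁴y⁻¹), reducing at each step:
  (x⁴y⁻¹)²: (x⁴y⁻¹) · x⁴ = y⁻¹;   (y⁻¹) · y⁻¹ = x¹⁰

Answer: x¹⁰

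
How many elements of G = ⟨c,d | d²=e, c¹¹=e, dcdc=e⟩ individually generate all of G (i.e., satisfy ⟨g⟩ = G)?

⟨g⟩ = G would require ord(g) = |G| = 22, but the maximum element order in G is 11 < 22. So G is not cyclic and no single element generates it: the count is 0.

Answer: 0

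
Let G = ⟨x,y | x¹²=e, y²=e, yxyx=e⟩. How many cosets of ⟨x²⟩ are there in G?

First find ord(x²) by computing successive powers:
  (x²)¹ = x², (x²)² = x⁴, (x²)³ = x⁶, (x²)⁴ = x⁸, (x²)⁵ = x¹⁰, (x²)⁶ = e.
So |⟨x²⟩| = ord(x²) = 6. With |G| = 24, by Lagrange [G : ⟨x²⟩] = 24/6 = 4.

Answer: 4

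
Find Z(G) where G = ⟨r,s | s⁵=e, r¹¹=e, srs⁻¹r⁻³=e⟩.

An element z ∈ Z(G) iff z commutes with every generator.
For example e is central: e·r = r = r·e; e·s = s = s·e.
Whereas r ∉ Z(G) since r·s = rs ≠ r³s = s·r.
Checking each of the 55 elements this way gives Z(G) = {e}, of order 1.

Answer: {e}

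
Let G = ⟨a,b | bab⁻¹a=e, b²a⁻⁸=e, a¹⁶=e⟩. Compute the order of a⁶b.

Compute successive powers until reaching e:
  (a⁶b)¹ = a⁶b, (a⁶b)² = a⁸, (a⁶b)³ = a⁶b⁻¹, (a⁶b)⁴ = e.
The smallest positive k with (a⁶b)ᵏ = e is 4.

Answer: 4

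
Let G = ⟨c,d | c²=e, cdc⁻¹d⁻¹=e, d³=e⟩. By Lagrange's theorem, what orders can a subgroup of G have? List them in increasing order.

|G| = 6 = 2 · 3. By Lagrange's theorem the order of any subgroup divides 6; the divisors of 6 are 1, 2, 3, 6.

Answer: 1, 2, 3, 6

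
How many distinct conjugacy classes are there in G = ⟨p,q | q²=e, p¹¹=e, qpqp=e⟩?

The conjugacy classes (representative and size) are:
  [e] (size 1), [p¹⁰] (size 2), [p²] (size 2), [p³] (size 2), [p⁷] (size 2), [p⁶] (size 2), [p²q] (size 11).
Class equation: 1 + 2 + 2 + 2 + 2 + 2 + 11 = 22 = |G|. So G has 7 conjugacy classes.

Answer: 7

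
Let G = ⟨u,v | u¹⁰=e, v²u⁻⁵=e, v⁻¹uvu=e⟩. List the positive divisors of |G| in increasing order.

|G| = 20 = 2² · 5. By Lagrange's theorem the order of any subgroup divides 20; the divisors of 20 are 1, 2, 4, 5, 10, 20.

Answer: 1, 2, 4, 5, 10, 20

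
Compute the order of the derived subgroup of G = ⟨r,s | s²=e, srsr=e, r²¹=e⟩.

G' = [G, G] is generated by all commutators. The generator-pair commutators are: [r, s] = r².
The subgroup they normally generate is {e, r, r², r³, r⁴, r⁵, r⁶, r⁷, r⁸, r⁹, r¹⁰, r¹¹, r¹², r¹³, r¹⁴, r¹⁵, r¹⁶, r¹⁷, r¹⁸, r¹⁹, r²⁰}, of order 21.
Check: |G/G'| = 42/21 = 2 is the order of the abelianisation.

Answer: 21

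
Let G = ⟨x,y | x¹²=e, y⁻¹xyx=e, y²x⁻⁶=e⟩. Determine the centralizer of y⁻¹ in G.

⟨y⁻¹⟩ ⊆ C_G(y⁻¹) since powers of y⁻¹ commute with y⁻¹; so |C_G(y⁻¹)| ≥ |⟨y⁻¹⟩| = 4.
By orbit–stabilizer, |C_G(y⁻¹)| = |G| / |conj. class of y⁻¹| = 24 / 6 = 4.
The 4 elements commuting with y⁻¹ are {e, x⁶, y, y⁻¹}.

Answer: {e, x⁶, y, y⁻¹}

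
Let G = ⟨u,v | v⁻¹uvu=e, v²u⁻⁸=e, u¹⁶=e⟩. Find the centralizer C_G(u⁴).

⟨u⁴⟩ ⊆ C_G(u⁴) since powers of u⁴ commute with u⁴; so |C_G(u⁴)| ≥ |⟨u⁴⟩| = 4.
By orbit–stabilizer, |C_G(u⁴)| = |G| / |conj. class of u⁴| = 32 / 2 = 16.
The 16 elements commuting with u⁴ are {e, u, u², u³, u⁴, u⁵, u⁶, u⁷, u⁸, u⁹, u¹⁰, u¹¹, u¹², u¹³, u¹⁴, u¹⁵}.

Answer: {e, u, u², u³, u⁴, u⁵, u⁶, u⁷, u⁸, u⁹, u¹⁰, u¹¹, u¹², u¹³, u¹⁴, u¹⁵}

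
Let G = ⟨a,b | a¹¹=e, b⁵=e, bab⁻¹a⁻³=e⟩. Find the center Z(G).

An element z ∈ Z(G) iff z commutes with every generator.
For example e is central: e·a = a = a·e; e·b = b = b·e.
Whereas a ∉ Z(G) since a·b = ab ≠ a³b = b·a.
Checking each of the 55 elements this way gives Z(G) = {e}, of order 1.

Answer: {e}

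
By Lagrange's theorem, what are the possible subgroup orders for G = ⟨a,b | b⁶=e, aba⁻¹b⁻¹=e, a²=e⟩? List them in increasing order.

|G| = 12 = 2² · 3. By Lagrange's theorem the order of any subgroup divides 12; the divisors of 12 are 1, 2, 3, 4, 6, 12.

Answer: 1, 2, 3, 4, 6, 12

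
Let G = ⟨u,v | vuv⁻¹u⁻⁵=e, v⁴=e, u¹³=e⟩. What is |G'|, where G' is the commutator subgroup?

G' = [G, G] is generated by all commutators. The generator-pair commutators are: [u, v] = u⁹.
The subgroup they normally generate is {e, u, u², u³, u⁴, u⁵, u⁶, u⁷, u⁸, u⁹, u¹⁰, u¹¹, u¹²}, of order 13.
Check: |G/G'| = 52/13 = 4 is the order of the abelianisation.

Answer: 13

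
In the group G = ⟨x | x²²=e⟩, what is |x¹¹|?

Compute successive powers until reaching e:
  (x¹¹)¹ = x¹¹, (x¹¹)² = e.
The smallest positive k with (x¹¹)ᵏ = e is 2.

Answer: 2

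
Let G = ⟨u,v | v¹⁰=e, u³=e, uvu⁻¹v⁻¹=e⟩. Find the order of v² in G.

Compute successive powers until reaching e:
  (v²)¹ = v², (v²)² = v⁴, (v²)³ = v⁶, (v²)⁴ = v⁸, (v²)⁵ = e.
The smallest positive k with (v²)ᵏ = e is 5.

Answer: 5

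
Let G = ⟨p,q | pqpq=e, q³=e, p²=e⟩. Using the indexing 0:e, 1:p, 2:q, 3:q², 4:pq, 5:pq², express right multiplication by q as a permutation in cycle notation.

(0 2 3)(1 4 5)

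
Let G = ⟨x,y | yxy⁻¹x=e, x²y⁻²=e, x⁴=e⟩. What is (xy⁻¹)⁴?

Compute successive powers of (xy⁻¹), reducing at each step:
  (xy⁻¹)²: (xy⁻¹) · x = y⁻¹;   (y⁻¹) · y⁻¹ = x²
  (xy⁻¹)³: (x²) · x = x³;   (x³) · y⁻¹ = xy
  (xy⁻¹)⁴: (xy) · x = y;   y · y⁻¹ = e

Answer: e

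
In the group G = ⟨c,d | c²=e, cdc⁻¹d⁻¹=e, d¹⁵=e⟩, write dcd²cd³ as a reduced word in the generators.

Multiply left to right, reducing at each step:
  d · c = cd
  (cd) · d² = cd³
  (cd³) · c = d³
  (d³) · d³ = d⁶

Answer: d⁶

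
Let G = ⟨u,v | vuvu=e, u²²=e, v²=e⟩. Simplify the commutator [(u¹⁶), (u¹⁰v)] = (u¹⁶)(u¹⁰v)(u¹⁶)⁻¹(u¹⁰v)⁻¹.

[(u¹⁶), (u¹⁰v)] = (u¹⁶)·(u¹⁰v)·(u¹⁶)⁻¹·(u¹⁰v)⁻¹.
  (u¹⁶) · (u¹⁰v) = u⁴v
  (u⁴v) · (u⁶) = u²⁰v
  (u²⁰v) · (u¹⁰v) = u¹⁰

Answer: u¹⁰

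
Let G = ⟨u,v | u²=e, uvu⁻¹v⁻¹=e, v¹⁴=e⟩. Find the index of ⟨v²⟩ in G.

First find ord(v²) by computing successive powers:
  (v²)¹ = v², (v²)² = v⁴, (v²)³ = v⁶, (v²)⁴ = v⁸, (v²)⁵ = v¹⁰, (v²)⁶ = v¹², (v²)⁷ = e.
So |⟨v²⟩| = ord(v²) = 7. With |G| = 28, by Lagrange [G : ⟨v²⟩] = 28/7 = 4.

Answer: 4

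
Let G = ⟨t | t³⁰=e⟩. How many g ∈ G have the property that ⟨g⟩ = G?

G is cyclic of order 30. An element generates G iff its order is 30, and a cyclic group of order 30 has exactly φ(30) = 8 such elements.

Answer: 8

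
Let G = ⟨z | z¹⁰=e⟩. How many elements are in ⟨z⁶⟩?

|⟨z⁶⟩| equals the order of z⁶. Compute successive powers until reaching e:
  (z⁶)¹ = z⁶, (z⁶)² = z², (z⁶)³ = z⁸, (z⁶)⁴ = z⁴, (z⁶)⁵ = e.
The smallest positive k with (z⁶)ᵏ = e is 5, so |⟨z⁶⟩| = 5.

Answer: 5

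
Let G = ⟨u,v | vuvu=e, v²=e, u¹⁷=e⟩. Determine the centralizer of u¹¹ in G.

⟨u¹¹⟩ ⊆ C_G(u¹¹) since powers of u¹¹ commute with u¹¹; so |C_G(u¹¹)| ≥ |⟨u¹¹⟩| = 17.
By orbit–stabilizer, |C_G(u¹¹)| = |G| / |conj. class of u¹¹| = 34 / 2 = 17.
The 17 elements commuting with u¹¹ are {e, u, u², u³, u⁴, u⁵, u⁶, u⁷, u⁸, u⁹, u¹⁰, u¹¹, u¹², u¹³, u¹⁴, u¹⁵, u¹⁶}.

Answer: {e, u, u², u³, u⁴, u⁵, u⁶, u⁷, u⁸, u⁹, u¹⁰, u¹¹, u¹², u¹³, u¹⁴, u¹⁵, u¹⁶}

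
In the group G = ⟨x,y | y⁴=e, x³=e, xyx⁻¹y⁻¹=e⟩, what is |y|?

Compute successive powers until reaching e:
  y¹ = y, y² = y², y³ = y³, y⁴ = e.
The smallest positive k with yᵏ = e is 4.

Answer: 4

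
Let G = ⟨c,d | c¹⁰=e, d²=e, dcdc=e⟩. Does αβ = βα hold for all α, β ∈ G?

c·d = cd but d·c = c⁹d, so c·d ≠ d·c and G is not abelian.

Answer: No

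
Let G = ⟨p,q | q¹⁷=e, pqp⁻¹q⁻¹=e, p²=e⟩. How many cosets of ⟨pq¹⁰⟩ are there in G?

First find ord(pq¹⁰) by computing successive powers:
  (pq¹⁰)¹ = pq¹⁰, (pq¹⁰)² = q³, (pq¹⁰)³ = pq¹³, (pq¹⁰)⁴ = q⁶, (pq¹⁰)⁵ = pq¹⁶, (pq¹⁰)⁶ = q⁹, (pq¹⁰)⁷ = pq², (pq¹⁰)⁸ = q¹², (pq¹⁰)⁹ = pq⁵, (pq¹⁰)¹⁰ = q¹⁵, (pq¹⁰)¹¹ = pq⁸, (pq¹⁰)¹² = q, (pq¹⁰)¹³ = pq¹¹, (pq¹⁰)¹⁴ = q⁴, (pq¹⁰)¹⁵ = pq¹⁴, (pq¹⁰)¹⁶ = q⁷, (pq¹⁰)¹⁷ = p, (pq¹⁰)¹⁸ = q¹⁰, (pq¹⁰)¹⁹ = pq³, (pq¹⁰)²⁰ = q¹³, (pq¹⁰)²¹ = pq⁶, (pq¹⁰)²² = q¹⁶, (pq¹⁰)²³ = pq⁹, (pq¹⁰)²⁴ = q², (pq¹⁰)²⁵ = pq¹², (pq¹⁰)²⁶ = q⁵, (pq¹⁰)²⁷ = pq¹⁵, (pq¹⁰)²⁸ = q⁸, (pq¹⁰)²⁹ = pq, (pq¹⁰)³⁰ = q¹¹, (pq¹⁰)³¹ = pq⁴, (pq¹⁰)³² = q¹⁴, (pq¹⁰)³³ = pq⁷, (pq¹⁰)³⁴ = e.
So |⟨pq¹⁰⟩| = ord(pq¹⁰) = 34. With |G| = 34, by Lagrange [G : ⟨pq¹⁰⟩] = 34/34 = 1.

Answer: 1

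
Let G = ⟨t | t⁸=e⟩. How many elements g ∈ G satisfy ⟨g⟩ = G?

G is cyclic of order 8. An element generates G iff its order is 8, and a cyclic group of order 8 has exactly φ(8) = 4 such elements.

Answer: 4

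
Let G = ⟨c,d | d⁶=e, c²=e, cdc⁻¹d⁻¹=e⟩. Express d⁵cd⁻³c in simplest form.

Multiply left to right, reducing at each step:
  (d⁵) · c = cd⁵
  (cd⁵) · d⁻³ = cd²
  (cd²) · c = d²

Answer: d²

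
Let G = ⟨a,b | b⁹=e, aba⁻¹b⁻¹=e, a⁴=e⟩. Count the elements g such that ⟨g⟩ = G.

G is cyclic of order 36. An element generates G iff its order is 36, and a cyclic group of order 36 has exactly φ(36) = 12 such elements.

Answer: 12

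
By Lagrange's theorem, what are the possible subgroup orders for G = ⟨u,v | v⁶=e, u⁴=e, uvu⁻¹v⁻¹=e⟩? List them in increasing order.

|G| = 24 = 2³ · 3. By Lagrange's theorem the order of any subgroup divides 24; the divisors of 24 are 1, 2, 3, 4, 6, 8, 12, 24.

Answer: 1, 2, 3, 4, 6, 8, 12, 24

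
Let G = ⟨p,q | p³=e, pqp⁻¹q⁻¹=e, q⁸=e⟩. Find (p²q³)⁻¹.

The order of (p²q³) is 24 (smallest k with (p²q³)ᵏ = e), so (p²q³)⁻¹ = (p²q³)²³ = pq⁵.
Check: (p²q³) · (pq⁵) → (p²q³) · p = q³;   (q³) · q⁵ = e, giving e as required.

Answer: pq⁵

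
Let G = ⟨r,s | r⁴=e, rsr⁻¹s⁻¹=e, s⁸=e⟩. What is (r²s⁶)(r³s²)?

Compute (r²s⁶) · (r³s²) by multiplying left to right and reducing via the relations at each step:
  (r²s⁶) · r³ = rs⁶
  (rs⁶) · s² = r

Answer: r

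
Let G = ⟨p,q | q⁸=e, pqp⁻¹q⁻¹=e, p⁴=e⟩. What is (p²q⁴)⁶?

Compute successive powers of (p²q⁴), reducing at each step:
  (p²q⁴)²: (p²q⁴) · p² = q⁴;   (q⁴) · q⁴ = e
  (p²q⁴)³: e · p² = p²;   (p²) · q⁴ = p²q⁴
  (p²q⁴)⁴: (p²q⁴) · p² = q⁴;   (q⁴) · q⁴ = e
  (p²q⁴)⁵: e · p² = p²;   (p²) · q⁴ = p²q⁴
  (p²q⁴)⁶: (p²q⁴) · p² = q⁴;   (q⁴) · q⁴ = e

Answer: e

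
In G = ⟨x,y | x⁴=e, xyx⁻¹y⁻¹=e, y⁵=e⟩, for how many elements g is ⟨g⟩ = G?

G is cyclic of order 20. An element generates G iff its order is 20, and a cyclic group of order 20 has exactly φ(20) = 8 such elements.

Answer: 8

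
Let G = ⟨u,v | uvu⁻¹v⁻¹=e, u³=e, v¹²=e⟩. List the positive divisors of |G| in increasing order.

|G| = 36 = 2² · 3². By Lagrange's theorem the order of any subgroup divides 36; the divisors of 36 are 1, 2, 3, 4, 6, 9, 12, 18, 36.

Answer: 1, 2, 3, 4, 6, 9, 12, 18, 36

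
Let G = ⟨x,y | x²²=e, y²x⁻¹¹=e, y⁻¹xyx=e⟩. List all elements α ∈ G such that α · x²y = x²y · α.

⟨x²y⟩ ⊆ C_G(x²y) since powers of x²y commute with x²y; so |C_G(x²y)| ≥ |⟨x²y⟩| = 4.
By orbit–stabilizer, |C_G(x²y)| = |G| / |conj. class of x²y| = 44 / 11 = 4.
The 4 elements commuting with x²y are {e, x¹¹, x²y, x²y⁻¹}.

Answer: {e, x¹¹, x²y, x²y⁻¹}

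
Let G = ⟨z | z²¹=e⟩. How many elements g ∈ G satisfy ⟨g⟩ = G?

G is cyclic of order 21. An element generates G iff its order is 21, and a cyclic group of order 21 has exactly φ(21) = 12 such elements.

Answer: 12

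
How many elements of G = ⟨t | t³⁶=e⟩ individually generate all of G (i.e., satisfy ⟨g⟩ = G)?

G is cyclic of order 36. An element generates G iff its order is 36, and a cyclic group of order 36 has exactly φ(36) = 12 such elements.

Answer: 12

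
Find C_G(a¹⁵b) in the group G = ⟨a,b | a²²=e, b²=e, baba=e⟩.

⟨a¹⁵b⟩ ⊆ C_G(a¹⁵b) since powers of a¹⁵b commute with a¹⁵b; so |C_G(a¹⁵b)| ≥ |⟨a¹⁵b⟩| = 2.
By orbit–stabilizer, |C_G(a¹⁵b)| = |G| / |conj. class of a¹⁵b| = 44 / 11 = 4.
The 4 elements commuting with a¹⁵b are {e, a¹¹, a⁴b, a¹⁵b}.

Answer: {e, a¹¹, a⁴b, a¹⁵b}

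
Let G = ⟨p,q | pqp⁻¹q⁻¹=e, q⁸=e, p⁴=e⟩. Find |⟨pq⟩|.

|⟨pq⟩| equals the order of pq. Compute successive powers until reaching e:
  (pq)¹ = pq, (pq)² = p²q², (pq)³ = p³q³, (pq)⁴ = q⁴, (pq)⁵ = pq⁵, (pq)⁶ = p²q⁶, (pq)⁷ = p³q⁷, (pq)⁸ = e.
The smallest positive k with (pq)ᵏ = e is 8, so |⟨pq⟩| = 8.

Answer: 8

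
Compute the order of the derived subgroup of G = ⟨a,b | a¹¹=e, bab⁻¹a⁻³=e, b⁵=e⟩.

G' = [G, G] is generated by all commutators. The generator-pair commutators are: [a, b] = a⁹.
The subgroup they normally generate is {e, a, a², a³, a⁴, a⁵, a⁶, a⁷, a⁸, a⁹, a¹⁰}, of order 11.
Check: |G/G'| = 55/11 = 5 is the order of the abelianisation.

Answer: 11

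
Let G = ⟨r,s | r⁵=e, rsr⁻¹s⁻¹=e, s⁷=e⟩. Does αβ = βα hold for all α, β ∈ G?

Each pair of generators commutes: r·s = rs = s·r. Since the generators pairwise commute, every element of G commutes with every other, so G is abelian.

Answer: Yes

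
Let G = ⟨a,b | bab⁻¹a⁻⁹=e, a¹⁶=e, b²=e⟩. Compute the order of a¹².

Compute successive powers until reaching e:
  (a¹²)¹ = a¹², (a¹²)² = a⁸, (a¹²)³ = a⁴, (a¹²)⁴ = e.
The smallest positive k with (a¹²)ᵏ = e is 4.

Answer: 4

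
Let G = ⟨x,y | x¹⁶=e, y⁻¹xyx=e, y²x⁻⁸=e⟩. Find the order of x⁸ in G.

Compute successive powers until reaching e:
  (x⁸)¹ = x⁸, (x⁸)² = e.
The smallest positive k with (x⁸)ᵏ = e is 2.

Answer: 2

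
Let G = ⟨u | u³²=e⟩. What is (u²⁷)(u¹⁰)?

Compute (u²⁷) · (u¹⁰) by multiplying left to right and reducing via the relations at each step:
  (u²⁷) · u¹⁰ = u⁵

Answer: u⁵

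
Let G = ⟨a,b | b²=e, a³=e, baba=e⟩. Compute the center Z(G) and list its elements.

An element z ∈ Z(G) iff z commutes with every generator.
For example e is central: e·a = a = a·e; e·b = b = b·e.
Whereas a ∉ Z(G) since a·b = ab ≠ a²b = b·a.
Checking each of the 6 elements this way gives Z(G) = {e}, of order 1.

Answer: {e}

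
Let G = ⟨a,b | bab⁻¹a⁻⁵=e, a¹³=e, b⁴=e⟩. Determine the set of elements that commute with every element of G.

An element z ∈ Z(G) iff z commutes with every generator.
For example e is central: e·a = a = a·e; e·b = b = b·e.
Whereas a ∉ Z(G) since a·b = ab ≠ a⁵b = b·a.
Checking each of the 52 elements this way gives Z(G) = {e}, of order 1.

Answer: {e}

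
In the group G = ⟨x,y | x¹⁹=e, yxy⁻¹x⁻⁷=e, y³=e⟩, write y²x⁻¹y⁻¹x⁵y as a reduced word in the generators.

Multiply left to right, reducing at each step:
  (y²) · x⁻¹ = x⁸y²
  (x⁸y²) · y⁻¹ = x⁸y
  (x⁸y) · x⁵ = x⁵y
  (x⁵y) · y = x⁵y²

Answer: x⁵y²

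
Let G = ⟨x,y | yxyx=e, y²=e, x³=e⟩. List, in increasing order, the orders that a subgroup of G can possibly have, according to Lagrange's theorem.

|G| = 6 = 2 · 3. By Lagrange's theorem the order of any subgroup divides 6; the divisors of 6 are 1, 2, 3, 6.

Answer: 1, 2, 3, 6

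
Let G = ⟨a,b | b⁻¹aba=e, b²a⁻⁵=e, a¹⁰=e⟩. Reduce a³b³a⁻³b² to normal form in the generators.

Multiply left to right, reducing at each step:
  (a³) · b³ = a³b⁻¹
  (a³b⁻¹) · a⁻³ = ab
  (ab) · b² = ab⁻¹

Answer: ab⁻¹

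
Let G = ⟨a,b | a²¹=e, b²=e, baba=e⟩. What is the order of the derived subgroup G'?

G' = [G, G] is generated by all commutators. The generator-pair commutators are: [a, b] = a².
The subgroup they normally generate is {e, a, a², a³, a⁴, a⁵, a⁶, a⁷, a⁸, a⁹, a¹⁰, a¹¹, a¹², a¹³, a¹⁴, a¹⁵, a¹⁶, a¹⁷, a¹⁸, a¹⁹, a²⁰}, of order 21.
Check: |G/G'| = 42/21 = 2 is the order of the abelianisation.

Answer: 21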